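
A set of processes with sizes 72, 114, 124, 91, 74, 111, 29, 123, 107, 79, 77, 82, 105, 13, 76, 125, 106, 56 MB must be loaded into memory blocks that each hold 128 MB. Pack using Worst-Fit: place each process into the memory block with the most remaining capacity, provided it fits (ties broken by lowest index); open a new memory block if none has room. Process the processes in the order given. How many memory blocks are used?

16 memory blocks

memory block 1: place 72 MB, 56 MB left
memory block 2: place 114 MB, 14 MB left
memory block 3: place 124 MB, 4 MB left
memory block 4: place 91 MB, 37 MB left
memory block 5: place 74 MB, 54 MB left
memory block 6: place 111 MB, 17 MB left
memory block 1: place 29 MB, 27 MB left
memory block 7: place 123 MB, 5 MB left
memory block 8: place 107 MB, 21 MB left
memory block 9: place 79 MB, 49 MB left
memory block 10: place 77 MB, 51 MB left
memory block 11: place 82 MB, 46 MB left
memory block 12: place 105 MB, 23 MB left
memory block 5: place 13 MB, 41 MB left
memory block 13: place 76 MB, 52 MB left
memory block 14: place 125 MB, 3 MB left
memory block 15: place 106 MB, 22 MB left
memory block 16: place 56 MB, 72 MB left
Final memory blocks: [72,29] [114] [124] [91] [74,13] [111] [123] [107] [79] [77] [82] [105] [76] [125] [106] [56].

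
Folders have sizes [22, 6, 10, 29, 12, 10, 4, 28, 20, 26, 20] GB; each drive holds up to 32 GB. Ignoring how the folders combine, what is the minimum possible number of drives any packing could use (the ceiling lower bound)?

6

Total size = 22 + 6 + 10 + 29 + 12 + 10 + 4 + 28 + 20 + 26 + 20 = 187 GB.
⌈187 / 32⌉ = 6.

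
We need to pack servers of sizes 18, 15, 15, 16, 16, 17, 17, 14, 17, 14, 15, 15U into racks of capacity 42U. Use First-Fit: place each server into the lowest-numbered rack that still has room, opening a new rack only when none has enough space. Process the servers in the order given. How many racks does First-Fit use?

rack 1: place 18U, 24U left
rack 1: place 15U, 9U left
rack 2: place 15U, 27U left
rack 2: place 16U, 11U left
rack 3: place 16U, 26U left
rack 3: place 17U, 9U left
rack 4: place 17U, 25U left
rack 4: place 14U, 11U left
rack 5: place 17U, 25U left
rack 5: place 14U, 11U left
rack 6: place 15U, 27U left
rack 6: place 15U, 12U left
Final racks: [18,15] [15,16] [16,17] [17,14] [17,14] [15,15].

6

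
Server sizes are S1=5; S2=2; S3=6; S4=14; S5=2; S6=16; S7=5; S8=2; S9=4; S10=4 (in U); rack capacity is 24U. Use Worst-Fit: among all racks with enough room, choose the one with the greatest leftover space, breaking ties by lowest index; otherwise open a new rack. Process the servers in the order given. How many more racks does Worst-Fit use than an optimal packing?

Worst-Fit: [5,2,6,2,2,4] [14,5] [16,4] → 3 racks.
Total size 60U; any packing needs at least ⌈60/24⌉ = 3 racks.
So 3 is already optimal.

0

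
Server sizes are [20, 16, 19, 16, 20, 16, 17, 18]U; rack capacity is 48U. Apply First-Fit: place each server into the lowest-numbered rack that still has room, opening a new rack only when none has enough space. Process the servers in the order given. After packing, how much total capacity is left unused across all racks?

50

Put 20U in rack 1; 28U remain.
Put 16U in rack 1; 12U remain.
Put 19U in rack 2; 29U remain.
Put 16U in rack 2; 13U remain.
Put 20U in rack 3; 28U remain.
Put 16U in rack 3; 12U remain.
Put 17U in rack 4; 31U remain.
Put 18U in rack 4; 13U remain.
4 racks × 48U = 192U; used 142U; unused 50U.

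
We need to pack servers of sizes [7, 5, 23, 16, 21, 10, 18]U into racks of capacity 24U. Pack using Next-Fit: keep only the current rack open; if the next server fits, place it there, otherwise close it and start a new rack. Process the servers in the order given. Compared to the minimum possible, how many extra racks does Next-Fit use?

1

Next-Fit: [7,5] [23] [16] [21] [10] [18] → 6 racks.
Total size 100U; any packing needs at least ⌈100/24⌉ = 5 racks.
An optimal packing achieves that bound: [23] [21] [18,5] [16,7] [10] → 5 racks.
Excess: 6 − 5 = 1.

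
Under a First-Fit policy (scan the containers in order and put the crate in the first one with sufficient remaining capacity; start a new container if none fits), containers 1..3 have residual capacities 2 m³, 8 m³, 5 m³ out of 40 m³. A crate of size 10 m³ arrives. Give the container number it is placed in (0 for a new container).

0

No container has ≥ 10 m³ free, so a new container is opened.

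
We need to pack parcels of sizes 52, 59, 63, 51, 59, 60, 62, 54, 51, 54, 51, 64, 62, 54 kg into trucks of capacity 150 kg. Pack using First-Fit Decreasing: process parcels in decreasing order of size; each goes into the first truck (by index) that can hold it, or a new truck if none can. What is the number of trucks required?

7 trucks

Sorted descending: 64, 63, 62, 62, 60, 59, 59, 54, 54, 54, 52, 51, 51, 51.
64 kg → truck 1 (remaining 86 kg)
63 kg → truck 1 (remaining 23 kg)
62 kg → truck 2 (remaining 88 kg)
62 kg → truck 2 (remaining 26 kg)
60 kg → truck 3 (remaining 90 kg)
59 kg → truck 3 (remaining 31 kg)
59 kg → truck 4 (remaining 91 kg)
54 kg → truck 4 (remaining 37 kg)
54 kg → truck 5 (remaining 96 kg)
54 kg → truck 5 (remaining 42 kg)
52 kg → truck 6 (remaining 98 kg)
51 kg → truck 6 (remaining 47 kg)
51 kg → truck 7 (remaining 99 kg)
51 kg → truck 7 (remaining 48 kg)
Final trucks: [64,63] [62,62] [60,59] [59,54] [54,54] [52,51] [51,51].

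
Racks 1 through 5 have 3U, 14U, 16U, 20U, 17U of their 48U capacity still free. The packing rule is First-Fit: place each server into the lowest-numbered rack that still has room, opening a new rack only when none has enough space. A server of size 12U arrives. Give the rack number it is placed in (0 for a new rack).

2

Racks with room: rack 2 (14U), rack 3 (16U), rack 4 (20U), rack 5 (17U).
The first with room is rack 2.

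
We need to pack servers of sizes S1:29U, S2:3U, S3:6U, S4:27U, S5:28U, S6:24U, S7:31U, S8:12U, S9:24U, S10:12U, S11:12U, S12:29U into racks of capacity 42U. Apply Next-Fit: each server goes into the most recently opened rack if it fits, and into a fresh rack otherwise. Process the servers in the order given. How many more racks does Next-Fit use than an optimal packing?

Next-Fit: [29,3,6] [27] [28] [24] [31] [12,24] [12,12] [29] → 8 racks.
7 servers exceed 21U (half the capacity), and no two of those can share a rack, so at least 7 racks are needed.
An optimal packing achieves that bound: [31,6,3] [29,12] [29,12] [28,12] [27] [24] [24] → 7 racks.
Excess: 8 − 7 = 1.

1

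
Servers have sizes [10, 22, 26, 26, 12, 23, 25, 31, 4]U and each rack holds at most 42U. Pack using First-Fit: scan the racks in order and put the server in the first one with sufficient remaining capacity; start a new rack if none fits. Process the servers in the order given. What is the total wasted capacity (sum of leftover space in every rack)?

73

rack 1: place 10U, 32U left
rack 1: place 22U, 10U left
rack 2: place 26U, 16U left
rack 3: place 26U, 16U left
rack 2: place 12U, 4U left
rack 4: place 23U, 19U left
rack 5: place 25U, 17U left
rack 6: place 31U, 11U left
rack 1: place 4U, 6U left
6 racks × 42U = 252U; used 179U; unused 73U.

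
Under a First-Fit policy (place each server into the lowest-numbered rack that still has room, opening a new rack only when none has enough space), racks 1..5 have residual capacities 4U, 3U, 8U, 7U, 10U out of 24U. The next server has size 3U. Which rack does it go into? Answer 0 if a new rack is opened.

1

Racks with room: rack 1 (4U), rack 2 (3U), rack 3 (8U), rack 4 (7U), rack 5 (10U).
The first with room is rack 1.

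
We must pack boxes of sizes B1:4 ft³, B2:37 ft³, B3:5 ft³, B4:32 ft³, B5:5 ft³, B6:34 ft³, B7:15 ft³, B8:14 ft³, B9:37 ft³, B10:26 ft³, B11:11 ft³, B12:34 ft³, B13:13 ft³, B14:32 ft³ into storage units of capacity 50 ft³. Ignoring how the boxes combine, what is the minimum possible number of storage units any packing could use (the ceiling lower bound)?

Total size = 4 + 37 + 5 + 32 + 5 + 34 + 15 + 14 + 37 + 26 + 11 + 34 + 13 + 32 = 299 ft³.
⌈299 / 50⌉ = 6.

6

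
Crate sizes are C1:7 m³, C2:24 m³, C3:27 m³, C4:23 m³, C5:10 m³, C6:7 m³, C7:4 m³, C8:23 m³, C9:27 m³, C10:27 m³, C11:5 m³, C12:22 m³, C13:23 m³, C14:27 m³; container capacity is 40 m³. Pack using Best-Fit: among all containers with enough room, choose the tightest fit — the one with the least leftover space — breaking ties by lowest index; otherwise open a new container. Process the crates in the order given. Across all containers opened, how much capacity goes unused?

container 1: place C1 (7 m³), 33 m³ left
container 1: place C2 (24 m³), 9 m³ left
container 2: place C3 (27 m³), 13 m³ left
container 3: place C4 (23 m³), 17 m³ left
container 2: place C5 (10 m³), 3 m³ left
container 1: place C6 (7 m³), 2 m³ left
container 3: place C7 (4 m³), 13 m³ left
container 4: place C8 (23 m³), 17 m³ left
container 5: place C9 (27 m³), 13 m³ left
container 6: place C10 (27 m³), 13 m³ left
container 3: place C11 (5 m³), 8 m³ left
container 7: place C12 (22 m³), 18 m³ left
container 8: place C13 (23 m³), 17 m³ left
container 9: place C14 (27 m³), 13 m³ left
9 containers × 40 m³ = 360 m³; used 256 m³; unused 104 m³.

104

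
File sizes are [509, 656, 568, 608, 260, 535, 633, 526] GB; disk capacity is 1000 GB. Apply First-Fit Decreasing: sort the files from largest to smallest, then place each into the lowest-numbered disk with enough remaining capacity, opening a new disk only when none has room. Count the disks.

Sorted descending: 656, 633, 608, 568, 535, 526, 509, 260.
656 GB → disk 1 (remaining 344 GB)
633 GB → disk 2 (remaining 367 GB)
608 GB → disk 3 (remaining 392 GB)
568 GB → disk 4 (remaining 432 GB)
535 GB → disk 5 (remaining 465 GB)
526 GB → disk 6 (remaining 474 GB)
509 GB → disk 7 (remaining 491 GB)
260 GB → disk 1 (remaining 84 GB)

7 disks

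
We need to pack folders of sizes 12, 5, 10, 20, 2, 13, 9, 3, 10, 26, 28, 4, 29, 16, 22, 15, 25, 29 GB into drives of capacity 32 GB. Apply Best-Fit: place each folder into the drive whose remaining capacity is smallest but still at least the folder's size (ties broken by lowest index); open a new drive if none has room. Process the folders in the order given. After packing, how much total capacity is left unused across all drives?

12 GB → drive 1 (remaining 20 GB)
5 GB → drive 1 (remaining 15 GB)
10 GB → drive 1 (remaining 5 GB)
20 GB → drive 2 (remaining 12 GB)
2 GB → drive 1 (remaining 3 GB)
13 GB → drive 3 (remaining 19 GB)
9 GB → drive 2 (remaining 3 GB)
3 GB → drive 1 (remaining 0 GB)
10 GB → drive 3 (remaining 9 GB)
26 GB → drive 4 (remaining 6 GB)
28 GB → drive 5 (remaining 4 GB)
4 GB → drive 5 (remaining 0 GB)
29 GB → drive 6 (remaining 3 GB)
16 GB → drive 7 (remaining 16 GB)
22 GB → drive 8 (remaining 10 GB)
15 GB → drive 7 (remaining 1 GB)
25 GB → drive 9 (remaining 7 GB)
29 GB → drive 10 (remaining 3 GB)
10 drives × 32 GB = 320 GB; used 278 GB; unused 42 GB.

42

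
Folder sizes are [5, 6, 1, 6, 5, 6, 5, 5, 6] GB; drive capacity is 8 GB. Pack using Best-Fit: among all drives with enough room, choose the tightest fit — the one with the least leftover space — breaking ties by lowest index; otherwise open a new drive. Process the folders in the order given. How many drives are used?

8

5 GB → drive 1 (remaining 3 GB)
6 GB → drive 2 (remaining 2 GB)
1 GB → drive 2 (remaining 1 GB)
6 GB → drive 3 (remaining 2 GB)
5 GB → drive 4 (remaining 3 GB)
6 GB → drive 5 (remaining 2 GB)
5 GB → drive 6 (remaining 3 GB)
5 GB → drive 7 (remaining 3 GB)
6 GB → drive 8 (remaining 2 GB)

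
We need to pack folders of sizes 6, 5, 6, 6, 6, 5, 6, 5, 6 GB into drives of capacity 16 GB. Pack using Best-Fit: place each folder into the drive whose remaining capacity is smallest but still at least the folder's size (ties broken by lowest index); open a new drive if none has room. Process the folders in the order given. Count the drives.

4

6 GB → drive 1 (remaining 10 GB)
5 GB → drive 1 (remaining 5 GB)
6 GB → drive 2 (remaining 10 GB)
6 GB → drive 2 (remaining 4 GB)
6 GB → drive 3 (remaining 10 GB)
5 GB → drive 1 (remaining 0 GB)
6 GB → drive 3 (remaining 4 GB)
5 GB → drive 4 (remaining 11 GB)
6 GB → drive 4 (remaining 5 GB)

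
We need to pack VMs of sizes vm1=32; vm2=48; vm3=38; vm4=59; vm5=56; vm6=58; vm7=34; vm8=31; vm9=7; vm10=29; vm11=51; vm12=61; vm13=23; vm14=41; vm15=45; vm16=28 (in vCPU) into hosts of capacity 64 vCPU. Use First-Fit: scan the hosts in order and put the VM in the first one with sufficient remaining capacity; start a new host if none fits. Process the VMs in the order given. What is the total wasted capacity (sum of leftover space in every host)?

127

host 1: place vm1 (32 vCPU), 32 vCPU left
host 2: place vm2 (48 vCPU), 16 vCPU left
host 3: place vm3 (38 vCPU), 26 vCPU left
host 4: place vm4 (59 vCPU), 5 vCPU left
host 5: place vm5 (56 vCPU), 8 vCPU left
host 6: place vm6 (58 vCPU), 6 vCPU left
host 7: place vm7 (34 vCPU), 30 vCPU left
host 1: place vm8 (31 vCPU), 1 vCPU left
host 2: place vm9 (7 vCPU), 9 vCPU left
host 7: place vm10 (29 vCPU), 1 vCPU left
host 8: place vm11 (51 vCPU), 13 vCPU left
host 9: place vm12 (61 vCPU), 3 vCPU left
host 3: place vm13 (23 vCPU), 3 vCPU left
host 10: place vm14 (41 vCPU), 23 vCPU left
host 11: place vm15 (45 vCPU), 19 vCPU left
host 12: place vm16 (28 vCPU), 36 vCPU left
12 hosts × 64 vCPU = 768 vCPU; used 641 vCPU; unused 127 vCPU.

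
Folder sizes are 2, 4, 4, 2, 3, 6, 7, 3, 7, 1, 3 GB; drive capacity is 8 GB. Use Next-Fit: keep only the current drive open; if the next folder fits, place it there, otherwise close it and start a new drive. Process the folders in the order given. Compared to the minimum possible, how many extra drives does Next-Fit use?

Next-Fit: [2,4] [4,2] [3] [6] [7] [3] [7,1] [3] → 8 drives.
Total size 42 GB; any packing needs at least ⌈42/8⌉ = 6 drives.
An optimal packing achieves that bound: [7,1] [7] [6,2] [4,4] [3,3,2] [3] → 6 drives.
Excess: 8 − 6 = 2.

2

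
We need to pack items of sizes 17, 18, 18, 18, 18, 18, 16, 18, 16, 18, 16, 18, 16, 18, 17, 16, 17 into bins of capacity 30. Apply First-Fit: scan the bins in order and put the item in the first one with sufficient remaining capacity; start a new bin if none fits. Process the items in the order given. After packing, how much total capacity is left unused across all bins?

217

Put 17 in bin 1; 13 remain.
Put 18 in bin 2; 12 remain.
Put 18 in bin 3; 12 remain.
Put 18 in bin 4; 12 remain.
Put 18 in bin 5; 12 remain.
Put 18 in bin 6; 12 remain.
Put 16 in bin 7; 14 remain.
Put 18 in bin 8; 12 remain.
Put 16 in bin 9; 14 remain.
Put 18 in bin 10; 12 remain.
Put 16 in bin 11; 14 remain.
Put 18 in bin 12; 12 remain.
Put 16 in bin 13; 14 remain.
Put 18 in bin 14; 12 remain.
Put 17 in bin 15; 13 remain.
Put 16 in bin 16; 14 remain.
Put 17 in bin 17; 13 remain.
17 bins × 30 = 510; used 293; unused 217.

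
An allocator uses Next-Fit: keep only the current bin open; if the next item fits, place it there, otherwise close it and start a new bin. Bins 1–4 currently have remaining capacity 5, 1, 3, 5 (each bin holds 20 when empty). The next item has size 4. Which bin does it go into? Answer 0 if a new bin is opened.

Next-Fit only looks at bin 4, which has 5 free.
4 fits there.

4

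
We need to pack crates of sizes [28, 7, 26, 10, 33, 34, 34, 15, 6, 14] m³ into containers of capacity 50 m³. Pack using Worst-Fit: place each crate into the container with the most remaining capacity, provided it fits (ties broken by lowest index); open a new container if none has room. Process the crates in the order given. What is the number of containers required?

5 containers

container 1: place 28 m³, 22 m³ left
container 1: place 7 m³, 15 m³ left
container 2: place 26 m³, 24 m³ left
container 2: place 10 m³, 14 m³ left
container 3: place 33 m³, 17 m³ left
container 4: place 34 m³, 16 m³ left
container 5: place 34 m³, 16 m³ left
container 3: place 15 m³, 2 m³ left
container 4: place 6 m³, 10 m³ left
container 5: place 14 m³, 2 m³ left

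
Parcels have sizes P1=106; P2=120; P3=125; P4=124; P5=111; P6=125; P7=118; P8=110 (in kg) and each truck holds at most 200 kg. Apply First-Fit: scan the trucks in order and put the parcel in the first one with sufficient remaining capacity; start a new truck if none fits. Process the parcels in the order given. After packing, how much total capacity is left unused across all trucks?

661

truck 1: place P1 (106 kg), 94 kg left
truck 2: place P2 (120 kg), 80 kg left
truck 3: place P3 (125 kg), 75 kg left
truck 4: place P4 (124 kg), 76 kg left
truck 5: place P5 (111 kg), 89 kg left
truck 6: place P6 (125 kg), 75 kg left
truck 7: place P7 (118 kg), 82 kg left
truck 8: place P8 (110 kg), 90 kg left
8 trucks × 200 kg = 1600 kg; used 939 kg; unused 661 kg.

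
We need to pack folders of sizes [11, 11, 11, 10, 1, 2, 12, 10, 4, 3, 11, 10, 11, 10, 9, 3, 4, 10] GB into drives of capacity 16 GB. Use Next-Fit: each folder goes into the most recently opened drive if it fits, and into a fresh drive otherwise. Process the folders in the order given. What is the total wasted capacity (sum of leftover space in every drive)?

49

Put 11 GB in drive 1; 5 GB remain.
Put 11 GB in drive 2; 5 GB remain.
Put 11 GB in drive 3; 5 GB remain.
Put 10 GB in drive 4; 6 GB remain.
Put 1 GB in drive 4; 5 GB remain.
Put 2 GB in drive 4; 3 GB remain.
Put 12 GB in drive 5; 4 GB remain.
Put 10 GB in drive 6; 6 GB remain.
Put 4 GB in drive 6; 2 GB remain.
Put 3 GB in drive 7; 13 GB remain.
Put 11 GB in drive 7; 2 GB remain.
Put 10 GB in drive 8; 6 GB remain.
Put 11 GB in drive 9; 5 GB remain.
Put 10 GB in drive 10; 6 GB remain.
Put 9 GB in drive 11; 7 GB remain.
Put 3 GB in drive 11; 4 GB remain.
Put 4 GB in drive 11; 0 GB remain.
Put 10 GB in drive 12; 6 GB remain.
12 drives × 16 GB = 192 GB; used 143 GB; unused 49 GB.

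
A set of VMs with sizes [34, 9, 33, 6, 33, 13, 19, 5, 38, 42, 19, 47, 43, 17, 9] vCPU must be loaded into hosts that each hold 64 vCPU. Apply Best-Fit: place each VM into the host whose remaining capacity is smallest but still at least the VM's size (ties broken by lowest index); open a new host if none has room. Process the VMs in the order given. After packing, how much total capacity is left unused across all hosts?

81

host 1: place 34 vCPU, 30 vCPU left
host 1: place 9 vCPU, 21 vCPU left
host 2: place 33 vCPU, 31 vCPU left
host 1: place 6 vCPU, 15 vCPU left
host 3: place 33 vCPU, 31 vCPU left
host 1: place 13 vCPU, 2 vCPU left
host 2: place 19 vCPU, 12 vCPU left
host 2: place 5 vCPU, 7 vCPU left
host 4: place 38 vCPU, 26 vCPU left
host 5: place 42 vCPU, 22 vCPU left
host 5: place 19 vCPU, 3 vCPU left
host 6: place 47 vCPU, 17 vCPU left
host 7: place 43 vCPU, 21 vCPU left
host 6: place 17 vCPU, 0 vCPU left
host 7: place 9 vCPU, 12 vCPU left
7 hosts × 64 vCPU = 448 vCPU; used 367 vCPU; unused 81 vCPU.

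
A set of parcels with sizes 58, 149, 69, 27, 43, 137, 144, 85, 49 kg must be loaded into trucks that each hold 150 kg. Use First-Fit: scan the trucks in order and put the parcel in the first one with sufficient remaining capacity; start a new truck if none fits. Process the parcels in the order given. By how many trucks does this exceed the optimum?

First-Fit: [58,69] [149] [27,43,49] [137] [144] [85] → 6 trucks.
Total size 761 kg; any packing needs at least ⌈761/150⌉ = 6 trucks.
So 6 is already optimal.

0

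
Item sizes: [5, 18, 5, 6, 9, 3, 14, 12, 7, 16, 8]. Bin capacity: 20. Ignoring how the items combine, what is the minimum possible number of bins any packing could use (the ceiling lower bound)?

6

Total size = 5 + 18 + 5 + 6 + 9 + 3 + 14 + 12 + 7 + 16 + 8 = 103.
⌈103 / 20⌉ = 6.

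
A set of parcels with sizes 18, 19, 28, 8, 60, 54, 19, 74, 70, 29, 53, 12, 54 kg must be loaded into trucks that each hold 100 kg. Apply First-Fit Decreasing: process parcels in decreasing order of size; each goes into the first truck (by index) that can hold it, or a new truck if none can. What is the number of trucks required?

6 trucks

Sorted descending: 74, 70, 60, 54, 54, 53, 29, 28, 19, 19, 18, 12, 8.
Put 74 kg in truck 1; 26 kg remain.
Put 70 kg in truck 2; 30 kg remain.
Put 60 kg in truck 3; 40 kg remain.
Put 54 kg in truck 4; 46 kg remain.
Put 54 kg in truck 5; 46 kg remain.
Put 53 kg in truck 6; 47 kg remain.
Put 29 kg in truck 2; 1 kg remain.
Put 28 kg in truck 3; 12 kg remain.
Put 19 kg in truck 1; 7 kg remain.
Put 19 kg in truck 4; 27 kg remain.
Put 18 kg in truck 4; 9 kg remain.
Put 12 kg in truck 3; 0 kg remain.
Put 8 kg in truck 4; 1 kg remain.
Final trucks: [74,19] [70,29] [60,28,12] [54,19,18,8] [54] [53].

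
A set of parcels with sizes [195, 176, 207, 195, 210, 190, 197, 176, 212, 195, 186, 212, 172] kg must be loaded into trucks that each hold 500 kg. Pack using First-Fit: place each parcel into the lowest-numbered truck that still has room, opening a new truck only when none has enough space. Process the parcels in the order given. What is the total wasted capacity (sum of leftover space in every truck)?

977

Put 195 kg in truck 1; 305 kg remain.
Put 176 kg in truck 1; 129 kg remain.
Put 207 kg in truck 2; 293 kg remain.
Put 195 kg in truck 2; 98 kg remain.
Put 210 kg in truck 3; 290 kg remain.
Put 190 kg in truck 3; 100 kg remain.
Put 197 kg in truck 4; 303 kg remain.
Put 176 kg in truck 4; 127 kg remain.
Put 212 kg in truck 5; 288 kg remain.
Put 195 kg in truck 5; 93 kg remain.
Put 186 kg in truck 6; 314 kg remain.
Put 212 kg in truck 6; 102 kg remain.
Put 172 kg in truck 7; 328 kg remain.
7 trucks × 500 kg = 3500 kg; used 2523 kg; unused 977 kg.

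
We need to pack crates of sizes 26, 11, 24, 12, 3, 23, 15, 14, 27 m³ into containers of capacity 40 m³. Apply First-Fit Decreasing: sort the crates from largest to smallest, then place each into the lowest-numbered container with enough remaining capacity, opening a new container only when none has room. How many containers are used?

4 containers

Sorted descending: 27, 26, 24, 23, 15, 14, 12, 11, 3.
Put 27 m³ in container 1; 13 m³ remain.
Put 26 m³ in container 2; 14 m³ remain.
Put 24 m³ in container 3; 16 m³ remain.
Put 23 m³ in container 4; 17 m³ remain.
Put 15 m³ in container 3; 1 m³ remain.
Put 14 m³ in container 2; 0 m³ remain.
Put 12 m³ in container 1; 1 m³ remain.
Put 11 m³ in container 4; 6 m³ remain.
Put 3 m³ in container 4; 3 m³ remain.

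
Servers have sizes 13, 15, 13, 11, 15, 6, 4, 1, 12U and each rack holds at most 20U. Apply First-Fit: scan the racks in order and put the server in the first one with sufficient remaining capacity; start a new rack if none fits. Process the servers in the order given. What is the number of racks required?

6

13U → rack 1 (remaining 7U)
15U → rack 2 (remaining 5U)
13U → rack 3 (remaining 7U)
11U → rack 4 (remaining 9U)
15U → rack 5 (remaining 5U)
6U → rack 1 (remaining 1U)
4U → rack 2 (remaining 1U)
1U → rack 1 (remaining 0U)
12U → rack 6 (remaining 8U)
Final racks: [13,6,1] [15,4] [13] [11] [15] [12].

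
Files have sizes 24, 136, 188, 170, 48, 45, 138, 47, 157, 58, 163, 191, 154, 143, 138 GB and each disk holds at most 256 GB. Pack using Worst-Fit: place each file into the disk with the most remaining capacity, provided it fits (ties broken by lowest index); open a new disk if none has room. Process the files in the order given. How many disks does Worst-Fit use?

10 disks

disk 1: place 24 GB, 232 GB left
disk 1: place 136 GB, 96 GB left
disk 2: place 188 GB, 68 GB left
disk 3: place 170 GB, 86 GB left
disk 1: place 48 GB, 48 GB left
disk 3: place 45 GB, 41 GB left
disk 4: place 138 GB, 118 GB left
disk 4: place 47 GB, 71 GB left
disk 5: place 157 GB, 99 GB left
disk 5: place 58 GB, 41 GB left
disk 6: place 163 GB, 93 GB left
disk 7: place 191 GB, 65 GB left
disk 8: place 154 GB, 102 GB left
disk 9: place 143 GB, 113 GB left
disk 10: place 138 GB, 118 GB left
Final disks: [24,136,48] [188] [170,45] [138,47] [157,58] [163] [191] [154] [143] [138].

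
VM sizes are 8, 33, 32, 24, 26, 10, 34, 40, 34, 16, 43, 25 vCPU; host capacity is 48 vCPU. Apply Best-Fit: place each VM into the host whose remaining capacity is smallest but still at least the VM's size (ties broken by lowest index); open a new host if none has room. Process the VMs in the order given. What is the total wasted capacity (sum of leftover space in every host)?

107

Put 8 vCPU in host 1; 40 vCPU remain.
Put 33 vCPU in host 1; 7 vCPU remain.
Put 32 vCPU in host 2; 16 vCPU remain.
Put 24 vCPU in host 3; 24 vCPU remain.
Put 26 vCPU in host 4; 22 vCPU remain.
Put 10 vCPU in host 2; 6 vCPU remain.
Put 34 vCPU in host 5; 14 vCPU remain.
Put 40 vCPU in host 6; 8 vCPU remain.
Put 34 vCPU in host 7; 14 vCPU remain.
Put 16 vCPU in host 4; 6 vCPU remain.
Put 43 vCPU in host 8; 5 vCPU remain.
Put 25 vCPU in host 9; 23 vCPU remain.
9 hosts × 48 vCPU = 432 vCPU; used 325 vCPU; unused 107 vCPU.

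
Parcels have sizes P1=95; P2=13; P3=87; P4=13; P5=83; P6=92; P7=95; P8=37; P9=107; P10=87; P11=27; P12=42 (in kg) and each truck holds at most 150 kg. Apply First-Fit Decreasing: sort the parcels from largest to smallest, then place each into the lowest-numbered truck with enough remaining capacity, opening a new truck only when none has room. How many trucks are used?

Sorted descending: 107, 95, 95, 92, 87, 87, 83, 42, 37, 27, 13, 13.
Put 107 kg in truck 1; 43 kg remain.
Put 95 kg in truck 2; 55 kg remain.
Put 95 kg in truck 3; 55 kg remain.
Put 92 kg in truck 4; 58 kg remain.
Put 87 kg in truck 5; 63 kg remain.
Put 87 kg in truck 6; 63 kg remain.
Put 83 kg in truck 7; 67 kg remain.
Put 42 kg in truck 1; 1 kg remain.
Put 37 kg in truck 2; 18 kg remain.
Put 27 kg in truck 3; 28 kg remain.
Put 13 kg in truck 2; 5 kg remain.
Put 13 kg in truck 3; 15 kg remain.

7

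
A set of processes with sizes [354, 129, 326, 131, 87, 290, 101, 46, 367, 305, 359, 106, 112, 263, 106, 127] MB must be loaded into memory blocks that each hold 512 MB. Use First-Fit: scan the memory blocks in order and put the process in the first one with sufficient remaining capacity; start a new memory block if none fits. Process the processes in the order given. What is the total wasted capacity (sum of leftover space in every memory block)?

Put 354 MB in memory block 1; 158 MB remain.
Put 129 MB in memory block 1; 29 MB remain.
Put 326 MB in memory block 2; 186 MB remain.
Put 131 MB in memory block 2; 55 MB remain.
Put 87 MB in memory block 3; 425 MB remain.
Put 290 MB in memory block 3; 135 MB remain.
Put 101 MB in memory block 3; 34 MB remain.
Put 46 MB in memory block 2; 9 MB remain.
Put 367 MB in memory block 4; 145 MB remain.
Put 305 MB in memory block 5; 207 MB remain.
Put 359 MB in memory block 6; 153 MB remain.
Put 106 MB in memory block 4; 39 MB remain.
Put 112 MB in memory block 5; 95 MB remain.
Put 263 MB in memory block 7; 249 MB remain.
Put 106 MB in memory block 6; 47 MB remain.
Put 127 MB in memory block 7; 122 MB remain.
7 memory blocks × 512 MB = 3584 MB; used 3209 MB; unused 375 MB.

375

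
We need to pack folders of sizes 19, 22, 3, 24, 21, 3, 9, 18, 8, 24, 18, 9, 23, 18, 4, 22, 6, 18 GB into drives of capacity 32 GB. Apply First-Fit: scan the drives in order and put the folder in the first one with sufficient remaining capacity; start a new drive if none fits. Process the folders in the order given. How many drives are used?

19 GB → drive 1 (remaining 13 GB)
22 GB → drive 2 (remaining 10 GB)
3 GB → drive 1 (remaining 10 GB)
24 GB → drive 3 (remaining 8 GB)
21 GB → drive 4 (remaining 11 GB)
3 GB → drive 1 (remaining 7 GB)
9 GB → drive 2 (remaining 1 GB)
18 GB → drive 5 (remaining 14 GB)
8 GB → drive 3 (remaining 0 GB)
24 GB → drive 6 (remaining 8 GB)
18 GB → drive 7 (remaining 14 GB)
9 GB → drive 4 (remaining 2 GB)
23 GB → drive 8 (remaining 9 GB)
18 GB → drive 9 (remaining 14 GB)
4 GB → drive 1 (remaining 3 GB)
22 GB → drive 10 (remaining 10 GB)
6 GB → drive 5 (remaining 8 GB)
18 GB → drive 11 (remaining 14 GB)

11 drives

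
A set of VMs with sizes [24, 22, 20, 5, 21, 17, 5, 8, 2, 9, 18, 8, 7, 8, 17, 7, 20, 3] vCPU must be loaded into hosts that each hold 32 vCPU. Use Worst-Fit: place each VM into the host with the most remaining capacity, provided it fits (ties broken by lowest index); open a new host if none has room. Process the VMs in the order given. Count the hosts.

8

24 vCPU → host 1 (remaining 8 vCPU)
22 vCPU → host 2 (remaining 10 vCPU)
20 vCPU → host 3 (remaining 12 vCPU)
5 vCPU → host 3 (remaining 7 vCPU)
21 vCPU → host 4 (remaining 11 vCPU)
17 vCPU → host 5 (remaining 15 vCPU)
5 vCPU → host 5 (remaining 10 vCPU)
8 vCPU → host 4 (remaining 3 vCPU)
2 vCPU → host 2 (remaining 8 vCPU)
9 vCPU → host 5 (remaining 1 vCPU)
18 vCPU → host 6 (remaining 14 vCPU)
8 vCPU → host 6 (remaining 6 vCPU)
7 vCPU → host 1 (remaining 1 vCPU)
8 vCPU → host 2 (remaining 0 vCPU)
17 vCPU → host 7 (remaining 15 vCPU)
7 vCPU → host 7 (remaining 8 vCPU)
20 vCPU → host 8 (remaining 12 vCPU)
3 vCPU → host 8 (remaining 9 vCPU)
Final hosts: [24,7] [22,2,8] [20,5] [21,8] [17,5,9] [18,8] [17,7] [20,3].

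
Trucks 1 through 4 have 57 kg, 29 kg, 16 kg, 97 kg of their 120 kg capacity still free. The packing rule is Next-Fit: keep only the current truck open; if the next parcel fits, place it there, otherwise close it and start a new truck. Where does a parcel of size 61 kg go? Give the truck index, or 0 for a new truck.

4

Next-Fit only looks at truck 4, which has 97 kg free.
61 kg fits there.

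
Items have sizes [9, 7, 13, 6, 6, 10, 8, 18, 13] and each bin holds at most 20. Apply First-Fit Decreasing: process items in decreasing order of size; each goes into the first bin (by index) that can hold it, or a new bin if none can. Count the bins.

Sorted descending: 18, 13, 13, 10, 9, 8, 7, 6, 6.
Put 18 in bin 1; 2 remain.
Put 13 in bin 2; 7 remain.
Put 13 in bin 3; 7 remain.
Put 10 in bin 4; 10 remain.
Put 9 in bin 4; 1 remain.
Put 8 in bin 5; 12 remain.
Put 7 in bin 2; 0 remain.
Put 6 in bin 3; 1 remain.
Put 6 in bin 5; 6 remain.

5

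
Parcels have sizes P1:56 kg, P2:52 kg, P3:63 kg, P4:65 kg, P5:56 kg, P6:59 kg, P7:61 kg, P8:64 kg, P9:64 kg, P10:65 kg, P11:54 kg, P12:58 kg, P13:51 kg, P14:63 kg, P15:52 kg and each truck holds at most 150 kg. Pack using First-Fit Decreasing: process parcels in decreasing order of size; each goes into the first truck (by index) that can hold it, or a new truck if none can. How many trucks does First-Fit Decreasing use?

8

Sorted descending: 65, 65, 64, 64, 63, 63, 61, 59, 58, 56, 56, 54, 52, 52, 51.
truck 1: place 65 kg, 85 kg left
truck 1: place 65 kg, 20 kg left
truck 2: place 64 kg, 86 kg left
truck 2: place 64 kg, 22 kg left
truck 3: place 63 kg, 87 kg left
truck 3: place 63 kg, 24 kg left
truck 4: place 61 kg, 89 kg left
truck 4: place 59 kg, 30 kg left
truck 5: place 58 kg, 92 kg left
truck 5: place 56 kg, 36 kg left
truck 6: place 56 kg, 94 kg left
truck 6: place 54 kg, 40 kg left
truck 7: place 52 kg, 98 kg left
truck 7: place 52 kg, 46 kg left
truck 8: place 51 kg, 99 kg left
Final trucks: [65,65] [64,64] [63,63] [61,59] [58,56] [56,54] [52,52] [51].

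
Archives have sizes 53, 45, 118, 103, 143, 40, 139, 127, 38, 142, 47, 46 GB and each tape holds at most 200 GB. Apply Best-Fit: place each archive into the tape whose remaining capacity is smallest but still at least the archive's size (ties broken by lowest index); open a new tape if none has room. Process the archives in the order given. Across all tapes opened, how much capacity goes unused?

359

tape 1: place 53 GB, 147 GB left
tape 1: place 45 GB, 102 GB left
tape 2: place 118 GB, 82 GB left
tape 3: place 103 GB, 97 GB left
tape 4: place 143 GB, 57 GB left
tape 4: place 40 GB, 17 GB left
tape 5: place 139 GB, 61 GB left
tape 6: place 127 GB, 73 GB left
tape 5: place 38 GB, 23 GB left
tape 7: place 142 GB, 58 GB left
tape 7: place 47 GB, 11 GB left
tape 6: place 46 GB, 27 GB left
7 tapes × 200 GB = 1400 GB; used 1041 GB; unused 359 GB.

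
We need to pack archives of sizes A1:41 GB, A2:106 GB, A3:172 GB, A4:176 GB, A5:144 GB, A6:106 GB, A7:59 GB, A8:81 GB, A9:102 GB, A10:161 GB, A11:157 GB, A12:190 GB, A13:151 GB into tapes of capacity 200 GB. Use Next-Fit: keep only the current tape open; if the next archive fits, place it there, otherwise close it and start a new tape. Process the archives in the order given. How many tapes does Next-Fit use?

tape 1: place A1 (41 GB), 159 GB left
tape 1: place A2 (106 GB), 53 GB left
tape 2: place A3 (172 GB), 28 GB left
tape 3: place A4 (176 GB), 24 GB left
tape 4: place A5 (144 GB), 56 GB left
tape 5: place A6 (106 GB), 94 GB left
tape 5: place A7 (59 GB), 35 GB left
tape 6: place A8 (81 GB), 119 GB left
tape 6: place A9 (102 GB), 17 GB left
tape 7: place A10 (161 GB), 39 GB left
tape 8: place A11 (157 GB), 43 GB left
tape 9: place A12 (190 GB), 10 GB left
tape 10: place A13 (151 GB), 49 GB left

10 tapes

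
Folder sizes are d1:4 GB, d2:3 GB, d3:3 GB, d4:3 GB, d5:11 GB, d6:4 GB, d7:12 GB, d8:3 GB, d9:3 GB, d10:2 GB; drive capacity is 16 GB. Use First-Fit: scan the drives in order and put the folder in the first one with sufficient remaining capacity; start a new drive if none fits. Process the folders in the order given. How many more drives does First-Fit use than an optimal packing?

1

First-Fit: [4,3,3,3,3] [11,4] [12,3] [2] → 4 drives.
Total size 48 GB; any packing needs at least ⌈48/16⌉ = 3 drives.
An optimal packing achieves that bound: [12,4] [11,3,2] [4,3,3,3,3] → 3 drives.
Excess: 4 − 3 = 1.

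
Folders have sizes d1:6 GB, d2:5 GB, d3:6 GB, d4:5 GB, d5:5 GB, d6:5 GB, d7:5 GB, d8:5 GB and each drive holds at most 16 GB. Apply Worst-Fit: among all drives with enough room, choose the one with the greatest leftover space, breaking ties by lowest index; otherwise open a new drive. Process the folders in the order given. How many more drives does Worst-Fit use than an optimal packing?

0

Worst-Fit: [6,5,5] [6,5,5] [5,5] → 3 drives.
Total size 42 GB; any packing needs at least ⌈42/16⌉ = 3 drives.
So 3 is already optimal.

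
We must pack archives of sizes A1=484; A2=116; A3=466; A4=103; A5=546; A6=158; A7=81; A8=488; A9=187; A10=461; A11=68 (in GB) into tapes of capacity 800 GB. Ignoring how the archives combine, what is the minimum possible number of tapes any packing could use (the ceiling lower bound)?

Total size = 484 + 116 + 466 + 103 + 546 + 158 + 81 + 488 + 187 + 461 + 68 = 3158 GB.
⌈3158 / 800⌉ = 4.

4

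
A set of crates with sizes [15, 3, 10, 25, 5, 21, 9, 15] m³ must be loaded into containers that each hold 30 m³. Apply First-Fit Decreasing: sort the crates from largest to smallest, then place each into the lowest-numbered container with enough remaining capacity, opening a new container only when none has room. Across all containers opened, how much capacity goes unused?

Sorted descending: 25, 21, 15, 15, 10, 9, 5, 3.
Put 25 m³ in container 1; 5 m³ remain.
Put 21 m³ in container 2; 9 m³ remain.
Put 15 m³ in container 3; 15 m³ remain.
Put 15 m³ in container 3; 0 m³ remain.
Put 10 m³ in container 4; 20 m³ remain.
Put 9 m³ in container 2; 0 m³ remain.
Put 5 m³ in container 1; 0 m³ remain.
Put 3 m³ in container 4; 17 m³ remain.
4 containers × 30 m³ = 120 m³; used 103 m³; unused 17 m³.

17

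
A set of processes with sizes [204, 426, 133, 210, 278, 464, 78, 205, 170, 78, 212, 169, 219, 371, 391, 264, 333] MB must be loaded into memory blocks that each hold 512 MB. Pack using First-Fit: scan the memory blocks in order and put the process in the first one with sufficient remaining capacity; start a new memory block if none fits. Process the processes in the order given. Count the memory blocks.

memory block 1: place 204 MB, 308 MB left
memory block 2: place 426 MB, 86 MB left
memory block 1: place 133 MB, 175 MB left
memory block 3: place 210 MB, 302 MB left
memory block 3: place 278 MB, 24 MB left
memory block 4: place 464 MB, 48 MB left
memory block 1: place 78 MB, 97 MB left
memory block 5: place 205 MB, 307 MB left
memory block 5: place 170 MB, 137 MB left
memory block 1: place 78 MB, 19 MB left
memory block 6: place 212 MB, 300 MB left
memory block 6: place 169 MB, 131 MB left
memory block 7: place 219 MB, 293 MB left
memory block 8: place 371 MB, 141 MB left
memory block 9: place 391 MB, 121 MB left
memory block 7: place 264 MB, 29 MB left
memory block 10: place 333 MB, 179 MB left

10 memory blocks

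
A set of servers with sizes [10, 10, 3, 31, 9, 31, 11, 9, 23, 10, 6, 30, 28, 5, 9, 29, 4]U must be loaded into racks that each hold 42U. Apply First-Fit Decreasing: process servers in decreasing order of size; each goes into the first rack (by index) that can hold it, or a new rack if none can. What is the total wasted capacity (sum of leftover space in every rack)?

Sorted descending: 31, 31, 30, 29, 28, 23, 11, 10, 10, 10, 9, 9, 9, 6, 5, 4, 3.
rack 1: place 31U, 11U left
rack 2: place 31U, 11U left
rack 3: place 30U, 12U left
rack 4: place 29U, 13U left
rack 5: place 28U, 14U left
rack 6: place 23U, 19U left
rack 1: place 11U, 0U left
rack 2: place 10U, 1U left
rack 3: place 10U, 2U left
rack 4: place 10U, 3U left
rack 5: place 9U, 5U left
rack 6: place 9U, 10U left
rack 6: place 9U, 1U left
rack 7: place 6U, 36U left
rack 5: place 5U, 0U left
rack 7: place 4U, 32U left
rack 4: place 3U, 0U left
7 racks × 42U = 294U; used 258U; unused 36U.

36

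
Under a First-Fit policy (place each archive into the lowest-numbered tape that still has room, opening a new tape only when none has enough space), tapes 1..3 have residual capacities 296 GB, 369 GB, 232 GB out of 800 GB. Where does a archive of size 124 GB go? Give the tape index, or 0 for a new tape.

Tapes with room: tape 1 (296 GB), tape 2 (369 GB), tape 3 (232 GB).
The first with room is tape 1.

1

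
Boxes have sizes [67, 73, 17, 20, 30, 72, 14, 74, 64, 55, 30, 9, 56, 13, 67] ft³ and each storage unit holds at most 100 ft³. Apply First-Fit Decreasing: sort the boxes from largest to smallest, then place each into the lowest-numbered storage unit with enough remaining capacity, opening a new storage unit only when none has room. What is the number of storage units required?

Sorted descending: 74, 73, 72, 67, 67, 64, 56, 55, 30, 30, 20, 17, 14, 13, 9.
storage unit 1: place 74 ft³, 26 ft³ left
storage unit 2: place 73 ft³, 27 ft³ left
storage unit 3: place 72 ft³, 28 ft³ left
storage unit 4: place 67 ft³, 33 ft³ left
storage unit 5: place 67 ft³, 33 ft³ left
storage unit 6: place 64 ft³, 36 ft³ left
storage unit 7: place 56 ft³, 44 ft³ left
storage unit 8: place 55 ft³, 45 ft³ left
storage unit 4: place 30 ft³, 3 ft³ left
storage unit 5: place 30 ft³, 3 ft³ left
storage unit 1: place 20 ft³, 6 ft³ left
storage unit 2: place 17 ft³, 10 ft³ left
storage unit 3: place 14 ft³, 14 ft³ left
storage unit 3: place 13 ft³, 1 ft³ left
storage unit 2: place 9 ft³, 1 ft³ left

8 storage units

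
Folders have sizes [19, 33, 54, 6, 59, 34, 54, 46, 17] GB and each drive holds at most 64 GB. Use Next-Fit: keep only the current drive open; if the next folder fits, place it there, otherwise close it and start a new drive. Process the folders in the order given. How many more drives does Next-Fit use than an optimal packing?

Next-Fit: [19,33] [54,6] [59] [34] [54] [46,17] → 6 drives.
Total size 322 GB; any packing needs at least ⌈322/64⌉ = 6 drives.
So 6 is already optimal.

0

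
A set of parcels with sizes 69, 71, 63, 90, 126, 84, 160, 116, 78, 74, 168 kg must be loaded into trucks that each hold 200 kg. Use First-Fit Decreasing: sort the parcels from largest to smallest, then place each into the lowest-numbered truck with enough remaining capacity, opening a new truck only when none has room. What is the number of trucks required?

Sorted descending: 168, 160, 126, 116, 90, 84, 78, 74, 71, 69, 63.
168 kg → truck 1 (remaining 32 kg)
160 kg → truck 2 (remaining 40 kg)
126 kg → truck 3 (remaining 74 kg)
116 kg → truck 4 (remaining 84 kg)
90 kg → truck 5 (remaining 110 kg)
84 kg → truck 4 (remaining 0 kg)
78 kg → truck 5 (remaining 32 kg)
74 kg → truck 3 (remaining 0 kg)
71 kg → truck 6 (remaining 129 kg)
69 kg → truck 6 (remaining 60 kg)
63 kg → truck 7 (remaining 137 kg)

7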